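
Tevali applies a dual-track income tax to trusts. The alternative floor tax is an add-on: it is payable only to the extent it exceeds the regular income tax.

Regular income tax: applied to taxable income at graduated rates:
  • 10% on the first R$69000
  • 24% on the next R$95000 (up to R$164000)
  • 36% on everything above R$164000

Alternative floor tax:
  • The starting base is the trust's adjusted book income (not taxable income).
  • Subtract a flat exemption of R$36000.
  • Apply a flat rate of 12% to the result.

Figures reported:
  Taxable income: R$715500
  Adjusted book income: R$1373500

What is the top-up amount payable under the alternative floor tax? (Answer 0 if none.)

Alternative floor tax:
  Base (adjusted book income): R$1373500
  Less exemption R$36000 → base R$1337500
  R$1337500 × 12% = R$160500

Regular income tax:
  R$69000 × 10% = R$6900
  R$95000 × 24% = R$22800
  R$551500 × 36% = R$198540
  → R$228240

R$160500 ≤ R$228240, so no add-on is due.

R$0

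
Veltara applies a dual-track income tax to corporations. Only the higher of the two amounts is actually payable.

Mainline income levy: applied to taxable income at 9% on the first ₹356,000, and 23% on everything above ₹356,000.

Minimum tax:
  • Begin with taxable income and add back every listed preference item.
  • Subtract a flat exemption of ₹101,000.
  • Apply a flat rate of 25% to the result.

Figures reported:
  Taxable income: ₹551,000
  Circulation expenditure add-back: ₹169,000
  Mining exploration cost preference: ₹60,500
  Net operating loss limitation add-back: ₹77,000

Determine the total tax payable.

Mainline income levy:
  ₹356,000 × 9% = ₹32,040
  ₹195,000 × 23% = ₹44,850
  → ₹76,890

Minimum tax:
  Adjusted income: ₹551,000 + ₹169,000 + ₹60,500 + ₹77,000 = ₹857,500
  Less exemption ₹101,000 → base ₹756,500
  ₹756,500 × 25% = ₹189,125

₹189,125 > ₹76,890, so the minimum tax is the binding amount.

₹189,125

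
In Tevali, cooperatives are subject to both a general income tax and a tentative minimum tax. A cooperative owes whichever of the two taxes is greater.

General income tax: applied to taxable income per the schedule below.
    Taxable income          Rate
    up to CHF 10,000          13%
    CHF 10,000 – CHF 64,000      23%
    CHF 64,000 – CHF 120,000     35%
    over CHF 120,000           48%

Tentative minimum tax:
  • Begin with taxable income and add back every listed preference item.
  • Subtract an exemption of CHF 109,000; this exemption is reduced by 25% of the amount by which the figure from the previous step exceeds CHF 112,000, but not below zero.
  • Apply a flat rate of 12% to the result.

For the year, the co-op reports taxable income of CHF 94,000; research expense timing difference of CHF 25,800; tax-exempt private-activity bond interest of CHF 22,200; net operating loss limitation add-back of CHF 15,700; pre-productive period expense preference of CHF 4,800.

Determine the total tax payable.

General income tax:
  CHF 10,000 × 13% = CHF 1,300
  CHF 54,000 × 23% = CHF 12,420
  CHF 30,000 × 35% = CHF 10,500
  → CHF 24,220

Tentative minimum tax:
  Adjusted income: CHF 94,000 + CHF 25,800 + CHF 22,200 + CHF 15,700 + CHF 4,800 = CHF 162,500
  Exemption: CHF 109,000 − 25% × (CHF 162,500 − CHF 112,000) = CHF 109,000 − CHF 12,625 = CHF 96,375
  Base: CHF 162,500 − CHF 96,375 = CHF 66,125
  CHF 66,125 × 12% = CHF 7,935

CHF 24,220 > CHF 7,935, so the general income tax governs.

CHF 24,220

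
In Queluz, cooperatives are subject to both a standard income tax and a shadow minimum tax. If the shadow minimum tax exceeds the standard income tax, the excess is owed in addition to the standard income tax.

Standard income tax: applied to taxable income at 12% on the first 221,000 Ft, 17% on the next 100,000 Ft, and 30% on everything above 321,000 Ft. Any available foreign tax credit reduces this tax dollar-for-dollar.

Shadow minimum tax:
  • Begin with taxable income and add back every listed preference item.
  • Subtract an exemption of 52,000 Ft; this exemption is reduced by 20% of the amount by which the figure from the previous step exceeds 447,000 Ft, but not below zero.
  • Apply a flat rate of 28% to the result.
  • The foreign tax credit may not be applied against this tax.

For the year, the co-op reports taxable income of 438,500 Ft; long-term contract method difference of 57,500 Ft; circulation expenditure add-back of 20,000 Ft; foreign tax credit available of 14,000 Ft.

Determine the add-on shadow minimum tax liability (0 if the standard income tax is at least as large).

69,014 Ft

Shadow minimum tax:
  Adjusted income: 438,500 Ft + 57,500 Ft + 20,000 Ft = 516,000 Ft
  Exemption: 52,000 Ft − 20% × (516,000 Ft − 447,000 Ft) = 52,000 Ft − 13,800 Ft = 38,200 Ft
  Base: 516,000 Ft − 38,200 Ft = 477,800 Ft
  477,800 Ft × 28% = 133,784 Ft

Standard income tax:
  221,000 Ft × 12% = 26,520 Ft
  100,000 Ft × 17% = 17,000 Ft
  117,500 Ft × 30% = 35,250 Ft
  → 78,770 Ft
  Less foreign tax credit 14,000 Ft → 64,770 Ft

Excess of shadow minimum tax over standard income tax: 133,784 Ft − 64,770 Ft = 69,014 Ft.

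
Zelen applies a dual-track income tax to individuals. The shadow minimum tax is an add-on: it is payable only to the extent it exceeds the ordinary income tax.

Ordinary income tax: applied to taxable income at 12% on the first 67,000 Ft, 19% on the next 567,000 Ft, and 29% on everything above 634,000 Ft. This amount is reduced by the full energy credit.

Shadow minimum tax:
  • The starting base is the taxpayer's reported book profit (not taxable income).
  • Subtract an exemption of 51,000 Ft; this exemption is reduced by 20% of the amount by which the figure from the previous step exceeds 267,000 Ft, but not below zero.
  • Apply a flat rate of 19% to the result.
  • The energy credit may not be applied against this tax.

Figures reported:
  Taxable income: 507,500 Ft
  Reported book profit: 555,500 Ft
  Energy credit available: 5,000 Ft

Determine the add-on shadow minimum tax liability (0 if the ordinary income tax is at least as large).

18,810 Ft

Ordinary income tax:
  67,000 Ft × 12% = 8,040 Ft
  440,500 Ft × 19% = 83,695 Ft
  → 91,735 Ft
  Less energy credit 5,000 Ft → 86,735 Ft

Shadow minimum tax:
  Base (reported book profit): 555,500 Ft
  Exemption: 20% × (555,500 Ft − 267,000 Ft) = 57,700 Ft ≥ 51,000 Ft, so the exemption is fully phased out
  Base: 555,500 Ft − 0 Ft = 555,500 Ft
  555,500 Ft × 19% = 105,545 Ft

Excess of shadow minimum tax over ordinary income tax: 105,545 Ft − 86,735 Ft = 18,810 Ft.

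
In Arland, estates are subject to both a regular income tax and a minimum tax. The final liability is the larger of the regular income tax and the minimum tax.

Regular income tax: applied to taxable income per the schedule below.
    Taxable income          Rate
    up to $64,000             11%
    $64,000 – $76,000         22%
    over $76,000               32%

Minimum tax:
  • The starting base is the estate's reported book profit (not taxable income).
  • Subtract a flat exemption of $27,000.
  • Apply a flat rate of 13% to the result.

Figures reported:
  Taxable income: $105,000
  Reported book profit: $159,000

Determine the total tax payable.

Minimum tax:
  Base (reported book profit): $159,000
  Less exemption $27,000 → base $132,000
  $132,000 × 13% = $17,160

Regular income tax:
  $64,000 × 11% = $7,040
  $12,000 × 22% = $2,640
  $29,000 × 32% = $9,280
  → $18,960

$18,960 > $17,160, so the regular income tax governs.

$18,960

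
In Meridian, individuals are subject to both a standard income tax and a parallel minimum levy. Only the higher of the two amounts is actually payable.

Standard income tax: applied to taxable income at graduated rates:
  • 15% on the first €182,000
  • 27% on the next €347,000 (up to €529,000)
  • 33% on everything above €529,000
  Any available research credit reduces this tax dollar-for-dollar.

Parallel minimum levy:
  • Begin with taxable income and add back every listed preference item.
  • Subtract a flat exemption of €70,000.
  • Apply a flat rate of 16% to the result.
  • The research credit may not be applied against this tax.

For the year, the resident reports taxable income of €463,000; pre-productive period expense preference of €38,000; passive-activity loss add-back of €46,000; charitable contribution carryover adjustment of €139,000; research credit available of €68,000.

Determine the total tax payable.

€98,560

Parallel minimum levy:
  Adjusted income: €463,000 + €38,000 + €46,000 + €139,000 = €686,000
  Less exemption €70,000 → base €616,000
  €616,000 × 16% = €98,560

Standard income tax:
  €182,000 × 15% = €27,300
  €281,000 × 27% = €75,870
  → €103,170
  Less research credit €68,000 → €35,170

€98,560 > €35,170, so the parallel minimum levy is the binding amount.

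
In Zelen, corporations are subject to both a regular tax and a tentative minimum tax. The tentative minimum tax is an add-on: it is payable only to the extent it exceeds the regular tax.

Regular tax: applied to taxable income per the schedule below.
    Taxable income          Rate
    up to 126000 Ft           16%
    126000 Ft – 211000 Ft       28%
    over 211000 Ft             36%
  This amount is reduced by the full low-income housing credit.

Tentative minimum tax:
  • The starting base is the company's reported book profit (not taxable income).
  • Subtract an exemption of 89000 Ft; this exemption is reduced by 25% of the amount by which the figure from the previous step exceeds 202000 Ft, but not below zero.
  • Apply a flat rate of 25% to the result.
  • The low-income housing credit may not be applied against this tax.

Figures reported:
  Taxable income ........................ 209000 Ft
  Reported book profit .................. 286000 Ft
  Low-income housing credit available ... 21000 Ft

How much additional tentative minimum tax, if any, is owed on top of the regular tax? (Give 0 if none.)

Regular tax:
  126000 Ft × 16% = 20160 Ft
  83000 Ft × 28% = 23240 Ft
  → 43400 Ft
  Less low-income housing credit 21000 Ft → 22400 Ft

Tentative minimum tax:
  Base (reported book profit): 286000 Ft
  Exemption: 89000 Ft − 25% × (286000 Ft − 202000 Ft) = 89000 Ft − 21000 Ft = 68000 Ft
  Base: 286000 Ft − 68000 Ft = 218000 Ft
  218000 Ft × 25% = 54500 Ft

Excess of tentative minimum tax over regular tax: 54500 Ft − 22400 Ft = 32100 Ft.

32100 Ft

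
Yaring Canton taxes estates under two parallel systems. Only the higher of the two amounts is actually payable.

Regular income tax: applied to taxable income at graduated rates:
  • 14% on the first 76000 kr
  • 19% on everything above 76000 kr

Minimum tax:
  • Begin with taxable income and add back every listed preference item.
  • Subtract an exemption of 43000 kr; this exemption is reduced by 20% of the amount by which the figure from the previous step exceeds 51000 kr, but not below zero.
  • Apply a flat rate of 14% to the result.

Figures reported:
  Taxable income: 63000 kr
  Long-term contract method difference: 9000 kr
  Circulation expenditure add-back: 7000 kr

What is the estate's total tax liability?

8820 kr

Minimum tax:
  Adjusted income: 63000 kr + 9000 kr + 7000 kr = 79000 kr
  Exemption: 43000 kr − 20% × (79000 kr − 51000 kr) = 43000 kr − 5600 kr = 37400 kr
  Base: 79000 kr − 37400 kr = 41600 kr
  41600 kr × 14% = 5824 kr

Regular income tax:
  63000 kr × 14% = 8820 kr

8820 kr > 5824 kr, so the regular income tax governs.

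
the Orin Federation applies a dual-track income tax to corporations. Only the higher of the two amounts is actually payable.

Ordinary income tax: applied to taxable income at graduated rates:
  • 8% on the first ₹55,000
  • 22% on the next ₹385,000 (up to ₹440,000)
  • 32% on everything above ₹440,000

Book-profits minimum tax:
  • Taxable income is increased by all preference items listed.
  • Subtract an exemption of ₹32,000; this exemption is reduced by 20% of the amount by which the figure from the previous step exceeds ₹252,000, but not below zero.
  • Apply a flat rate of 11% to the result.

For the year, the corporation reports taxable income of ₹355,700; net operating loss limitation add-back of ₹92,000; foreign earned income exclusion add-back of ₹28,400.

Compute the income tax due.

₹70,554

Book-profits minimum tax:
  Adjusted income: ₹355,700 + ₹92,000 + ₹28,400 = ₹476,100
  Exemption: 20% × (₹476,100 − ₹252,000) = ₹44,820 ≥ ₹32,000, so the exemption is fully phased out
  Base: ₹476,100 − ₹0 = ₹476,100
  ₹476,100 × 11% = ₹52,371

Ordinary income tax:
  ₹55,000 × 8% = ₹4,400
  ₹300,700 × 22% = ₹66,154
  → ₹70,554

₹70,554 > ₹52,371, so the ordinary income tax governs.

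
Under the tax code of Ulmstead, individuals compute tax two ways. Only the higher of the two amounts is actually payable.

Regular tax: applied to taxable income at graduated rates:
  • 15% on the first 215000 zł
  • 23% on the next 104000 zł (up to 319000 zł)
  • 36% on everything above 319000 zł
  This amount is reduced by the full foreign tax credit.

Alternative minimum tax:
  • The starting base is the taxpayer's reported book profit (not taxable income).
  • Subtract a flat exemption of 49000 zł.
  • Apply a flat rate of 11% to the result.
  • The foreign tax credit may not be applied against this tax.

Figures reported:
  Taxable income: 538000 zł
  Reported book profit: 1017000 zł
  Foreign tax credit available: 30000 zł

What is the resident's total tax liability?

Alternative minimum tax:
  Base (reported book profit): 1017000 zł
  Less exemption 49000 zł → base 968000 zł
  968000 zł × 11% = 106480 zł

Regular tax:
  215000 zł × 15% = 32250 zł
  104000 zł × 23% = 23920 zł
  219000 zł × 36% = 78840 zł
  → 135010 zł
  Less foreign tax credit 30000 zł → 105010 zł

106480 zł > 105010 zł, so the alternative minimum tax is the binding amount.

106480 zł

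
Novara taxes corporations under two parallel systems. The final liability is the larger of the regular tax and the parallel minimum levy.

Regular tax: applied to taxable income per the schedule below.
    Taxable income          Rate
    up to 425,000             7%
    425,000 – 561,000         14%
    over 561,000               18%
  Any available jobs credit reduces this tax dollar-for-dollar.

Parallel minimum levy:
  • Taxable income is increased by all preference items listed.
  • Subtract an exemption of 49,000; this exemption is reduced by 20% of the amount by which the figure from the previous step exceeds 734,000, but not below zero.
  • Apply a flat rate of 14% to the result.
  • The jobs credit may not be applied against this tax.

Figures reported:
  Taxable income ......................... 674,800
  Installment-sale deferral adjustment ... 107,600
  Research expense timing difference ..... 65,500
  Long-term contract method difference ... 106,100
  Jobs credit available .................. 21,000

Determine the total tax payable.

Regular tax:
  425,000 × 7% = 29,750
  136,000 × 14% = 19,040
  113,800 × 18% = 20,484
  → 69,274
  Less jobs credit 21,000 → 48,274

Parallel minimum levy:
  Adjusted income: 674,800 + 107,600 + 65,500 + 106,100 = 954,000
  Exemption: 49,000 − 20% × (954,000 − 734,000) = 49,000 − 44,000 = 5,000
  Base: 954,000 − 5,000 = 949,000
  949,000 × 14% = 132,860

132,860 > 48,274, so the parallel minimum levy is the binding amount.

132,860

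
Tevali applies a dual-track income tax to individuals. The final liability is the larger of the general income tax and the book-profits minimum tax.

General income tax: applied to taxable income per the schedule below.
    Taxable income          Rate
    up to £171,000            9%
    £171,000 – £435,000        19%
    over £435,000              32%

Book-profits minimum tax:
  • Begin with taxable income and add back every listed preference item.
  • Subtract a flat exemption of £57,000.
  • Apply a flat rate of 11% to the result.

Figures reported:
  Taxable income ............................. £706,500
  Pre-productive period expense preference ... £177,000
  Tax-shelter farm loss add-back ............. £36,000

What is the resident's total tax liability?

£152,430

General income tax:
  £171,000 × 9% = £15,390
  £264,000 × 19% = £50,160
  £271,500 × 32% = £86,880
  → £152,430

Book-profits minimum tax:
  Adjusted income: £706,500 + £177,000 + £36,000 = £919,500
  Less exemption £57,000 → base £862,500
  £862,500 × 11% = £94,875

£152,430 > £94,875, so the general income tax governs.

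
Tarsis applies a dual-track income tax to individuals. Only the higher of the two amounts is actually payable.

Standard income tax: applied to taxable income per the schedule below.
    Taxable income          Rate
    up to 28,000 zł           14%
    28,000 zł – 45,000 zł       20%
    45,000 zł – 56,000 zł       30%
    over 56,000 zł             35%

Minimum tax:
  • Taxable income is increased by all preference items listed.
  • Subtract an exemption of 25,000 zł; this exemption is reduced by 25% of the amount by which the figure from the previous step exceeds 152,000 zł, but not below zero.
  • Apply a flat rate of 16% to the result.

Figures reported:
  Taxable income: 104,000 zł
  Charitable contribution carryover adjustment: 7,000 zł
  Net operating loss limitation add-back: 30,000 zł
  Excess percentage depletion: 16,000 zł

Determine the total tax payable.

27,420 zł

Minimum tax:
  Adjusted income: 104,000 zł + 7,000 zł + 30,000 zł + 16,000 zł = 157,000 zł
  Exemption: 25,000 zł − 25% × (157,000 zł − 152,000 zł) = 25,000 zł − 1,250 zł = 23,750 zł
  Base: 157,000 zł − 23,750 zł = 133,250 zł
  133,250 zł × 16% = 21,320 zł

Standard income tax:
  28,000 zł × 14% = 3,920 zł
  17,000 zł × 20% = 3,400 zł
  11,000 zł × 30% = 3,300 zł
  48,000 zł × 35% = 16,800 zł
  → 27,420 zł

27,420 zł > 21,320 zł, so the standard income tax governs.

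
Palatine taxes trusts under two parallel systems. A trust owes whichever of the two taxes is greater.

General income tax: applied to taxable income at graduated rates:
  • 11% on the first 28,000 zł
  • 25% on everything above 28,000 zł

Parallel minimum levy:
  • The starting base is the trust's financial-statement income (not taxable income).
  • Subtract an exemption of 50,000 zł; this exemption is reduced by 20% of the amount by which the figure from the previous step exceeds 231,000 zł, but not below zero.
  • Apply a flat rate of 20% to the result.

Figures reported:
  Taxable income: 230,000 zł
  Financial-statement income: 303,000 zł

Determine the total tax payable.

53,580 zł

Parallel minimum levy:
  Base (financial-statement income): 303,000 zł
  Exemption: 50,000 zł − 20% × (303,000 zł − 231,000 zł) = 50,000 zł − 14,400 zł = 35,600 zł
  Base: 303,000 zł − 35,600 zł = 267,400 zł
  267,400 zł × 20% = 53,480 zł

General income tax:
  28,000 zł × 11% = 3,080 zł
  202,000 zł × 25% = 50,500 zł
  → 53,580 zł

53,580 zł > 53,480 zł, so the general income tax governs.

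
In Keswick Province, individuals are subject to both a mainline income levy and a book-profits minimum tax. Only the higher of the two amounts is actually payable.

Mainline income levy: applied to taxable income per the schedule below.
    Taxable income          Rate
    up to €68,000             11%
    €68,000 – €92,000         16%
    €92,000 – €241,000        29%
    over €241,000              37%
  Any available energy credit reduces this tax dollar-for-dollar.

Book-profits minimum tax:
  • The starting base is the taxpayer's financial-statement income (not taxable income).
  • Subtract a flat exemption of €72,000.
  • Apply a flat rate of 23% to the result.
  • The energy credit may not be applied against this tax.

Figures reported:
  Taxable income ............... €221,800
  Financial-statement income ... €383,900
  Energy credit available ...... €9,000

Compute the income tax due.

Book-profits minimum tax:
  Base (financial-statement income): €383,900
  Less exemption €72,000 → base €311,900
  €311,900 × 23% = €71,737

Mainline income levy:
  €68,000 × 11% = €7,480
  €24,000 × 16% = €3,840
  €129,800 × 29% = €37,642
  → €48,962
  Less energy credit €9,000 → €39,962

€71,737 > €39,962, so the book-profits minimum tax is the binding amount.

€71,737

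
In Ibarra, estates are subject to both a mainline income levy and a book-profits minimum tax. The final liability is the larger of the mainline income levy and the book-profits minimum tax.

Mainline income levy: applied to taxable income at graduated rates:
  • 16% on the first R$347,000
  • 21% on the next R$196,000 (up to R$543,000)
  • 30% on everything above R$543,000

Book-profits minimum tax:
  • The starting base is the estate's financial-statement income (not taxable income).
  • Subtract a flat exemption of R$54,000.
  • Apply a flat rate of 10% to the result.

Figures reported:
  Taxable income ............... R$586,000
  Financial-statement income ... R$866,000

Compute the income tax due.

Book-profits minimum tax:
  Base (financial-statement income): R$866,000
  Less exemption R$54,000 → base R$812,000
  R$812,000 × 10% = R$81,200

Mainline income levy:
  R$347,000 × 16% = R$55,520
  R$196,000 × 21% = R$41,160
  R$43,000 × 30% = R$12,900
  → R$109,580

R$109,580 > R$81,200, so the mainline income levy governs.

R$109,580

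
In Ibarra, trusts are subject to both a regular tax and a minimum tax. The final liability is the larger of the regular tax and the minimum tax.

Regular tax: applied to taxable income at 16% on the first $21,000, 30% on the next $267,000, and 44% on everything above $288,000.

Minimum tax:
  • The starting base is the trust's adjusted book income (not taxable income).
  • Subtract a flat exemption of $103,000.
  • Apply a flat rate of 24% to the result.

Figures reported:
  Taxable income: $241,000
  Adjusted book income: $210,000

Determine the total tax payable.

Regular tax:
  $21,000 × 16% = $3,360
  $220,000 × 30% = $66,000
  → $69,360

Minimum tax:
  Base (adjusted book income): $210,000
  Less exemption $103,000 → base $107,000
  $107,000 × 24% = $25,680

$69,360 > $25,680, so the regular tax governs.

$69,360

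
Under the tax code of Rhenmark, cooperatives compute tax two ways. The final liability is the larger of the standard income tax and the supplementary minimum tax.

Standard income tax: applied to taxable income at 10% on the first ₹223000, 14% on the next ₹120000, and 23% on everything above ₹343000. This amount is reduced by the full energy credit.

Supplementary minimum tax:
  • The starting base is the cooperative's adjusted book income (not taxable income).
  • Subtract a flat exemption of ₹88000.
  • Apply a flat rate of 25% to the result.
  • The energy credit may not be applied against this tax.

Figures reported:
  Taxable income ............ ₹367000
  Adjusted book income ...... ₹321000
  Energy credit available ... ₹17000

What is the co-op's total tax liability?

Standard income tax:
  ₹223000 × 10% = ₹22300
  ₹120000 × 14% = ₹16800
  ₹24000 × 23% = ₹5520
  → ₹44620
  Less energy credit ₹17000 → ₹27620

Supplementary minimum tax:
  Base (adjusted book income): ₹321000
  Less exemption ₹88000 → base ₹233000
  ₹233000 × 25% = ₹58250

₹58250 > ₹27620, so the supplementary minimum tax is the binding amount.

₹58250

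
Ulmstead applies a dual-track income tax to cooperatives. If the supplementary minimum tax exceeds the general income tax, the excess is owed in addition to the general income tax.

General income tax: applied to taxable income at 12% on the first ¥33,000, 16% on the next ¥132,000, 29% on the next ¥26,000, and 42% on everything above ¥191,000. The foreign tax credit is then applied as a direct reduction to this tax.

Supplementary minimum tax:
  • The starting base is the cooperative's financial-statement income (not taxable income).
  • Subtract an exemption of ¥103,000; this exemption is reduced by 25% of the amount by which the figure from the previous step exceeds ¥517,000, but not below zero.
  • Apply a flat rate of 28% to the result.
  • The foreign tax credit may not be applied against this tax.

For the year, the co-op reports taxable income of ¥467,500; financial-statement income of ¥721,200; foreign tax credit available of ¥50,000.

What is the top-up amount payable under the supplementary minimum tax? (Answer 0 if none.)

General income tax:
  ¥33,000 × 12% = ¥3,960
  ¥132,000 × 16% = ¥21,120
  ¥26,000 × 29% = ¥7,540
  ¥276,500 × 42% = ¥116,130
  → ¥148,750
  Less foreign tax credit ¥50,000 → ¥98,750

Supplementary minimum tax:
  Base (financial-statement income): ¥721,200
  Exemption: ¥103,000 − 25% × (¥721,200 − ¥517,000) = ¥103,000 − ¥51,050 = ¥51,950
  Base: ¥721,200 − ¥51,950 = ¥669,250
  ¥669,250 × 28% = ¥187,390

Excess of supplementary minimum tax over general income tax: ¥187,390 − ¥98,750 = ¥88,640.

¥88,640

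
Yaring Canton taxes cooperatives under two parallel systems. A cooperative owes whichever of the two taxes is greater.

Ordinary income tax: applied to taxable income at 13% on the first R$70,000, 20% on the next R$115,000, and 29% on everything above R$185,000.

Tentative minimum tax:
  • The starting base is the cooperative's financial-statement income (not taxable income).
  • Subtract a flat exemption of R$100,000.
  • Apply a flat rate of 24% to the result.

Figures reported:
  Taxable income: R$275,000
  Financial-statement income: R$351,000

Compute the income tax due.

Ordinary income tax:
  R$70,000 × 13% = R$9,100
  R$115,000 × 20% = R$23,000
  R$90,000 × 29% = R$26,100
  → R$58,200

Tentative minimum tax:
  Base (financial-statement income): R$351,000
  Less exemption R$100,000 → base R$251,000
  R$251,000 × 24% = R$60,240

R$60,240 > R$58,200, so the tentative minimum tax is the binding amount.

R$60,240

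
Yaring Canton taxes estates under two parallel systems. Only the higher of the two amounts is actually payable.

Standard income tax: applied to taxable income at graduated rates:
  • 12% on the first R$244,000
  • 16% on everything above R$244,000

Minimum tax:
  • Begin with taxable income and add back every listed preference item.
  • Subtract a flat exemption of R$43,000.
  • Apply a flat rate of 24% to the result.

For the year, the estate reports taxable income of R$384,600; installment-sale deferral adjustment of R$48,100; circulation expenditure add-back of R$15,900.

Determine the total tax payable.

Minimum tax:
  Adjusted income: R$384,600 + R$48,100 + R$15,900 = R$448,600
  Less exemption R$43,000 → base R$405,600
  R$405,600 × 24% = R$97,344

Standard income tax:
  R$244,000 × 12% = R$29,280
  R$140,600 × 16% = R$22,496
  → R$51,776

R$97,344 > R$51,776, so the minimum tax is the binding amount.

R$97,344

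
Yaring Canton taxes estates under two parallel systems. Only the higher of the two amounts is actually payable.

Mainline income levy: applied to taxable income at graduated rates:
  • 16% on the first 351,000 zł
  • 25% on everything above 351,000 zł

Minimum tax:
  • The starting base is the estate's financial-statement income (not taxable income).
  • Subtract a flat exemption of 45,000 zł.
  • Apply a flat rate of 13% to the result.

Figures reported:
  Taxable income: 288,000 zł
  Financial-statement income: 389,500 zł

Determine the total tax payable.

Minimum tax:
  Base (financial-statement income): 389,500 zł
  Less exemption 45,000 zł → base 344,500 zł
  344,500 zł × 13% = 44,785 zł

Mainline income levy:
  288,000 zł × 16% = 46,080 zł

46,080 zł > 44,785 zł, so the mainline income levy governs.

46,080 zł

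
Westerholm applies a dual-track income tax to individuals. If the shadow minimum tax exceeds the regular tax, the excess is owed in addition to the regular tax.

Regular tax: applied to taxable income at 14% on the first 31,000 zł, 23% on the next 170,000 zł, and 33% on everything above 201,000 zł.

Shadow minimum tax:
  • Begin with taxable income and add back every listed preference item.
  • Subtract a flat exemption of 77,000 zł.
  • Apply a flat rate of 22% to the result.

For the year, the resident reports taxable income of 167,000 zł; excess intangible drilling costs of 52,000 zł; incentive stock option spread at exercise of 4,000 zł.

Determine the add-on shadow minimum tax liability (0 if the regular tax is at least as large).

Regular tax:
  31,000 zł × 14% = 4,340 zł
  136,000 zł × 23% = 31,280 zł
  → 35,620 zł

Shadow minimum tax:
  Adjusted income: 167,000 zł + 52,000 zł + 4,000 zł = 223,000 zł
  Less exemption 77,000 zł → base 146,000 zł
  146,000 zł × 22% = 32,120 zł

32,120 zł ≤ 35,620 zł, so no add-on is due.

0 zł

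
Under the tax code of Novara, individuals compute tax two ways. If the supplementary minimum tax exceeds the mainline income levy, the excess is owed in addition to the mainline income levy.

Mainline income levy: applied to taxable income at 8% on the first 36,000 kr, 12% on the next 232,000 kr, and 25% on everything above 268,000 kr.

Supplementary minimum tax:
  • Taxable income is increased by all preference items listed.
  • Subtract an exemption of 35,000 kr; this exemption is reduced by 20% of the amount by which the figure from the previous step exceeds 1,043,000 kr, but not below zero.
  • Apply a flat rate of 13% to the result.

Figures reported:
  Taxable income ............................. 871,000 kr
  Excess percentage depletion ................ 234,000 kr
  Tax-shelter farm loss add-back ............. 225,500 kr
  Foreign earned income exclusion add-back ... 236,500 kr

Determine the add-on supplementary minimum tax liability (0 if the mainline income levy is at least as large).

22,240 kr

Supplementary minimum tax:
  Adjusted income: 871,000 kr + 234,000 kr + 225,500 kr + 236,500 kr = 1,567,000 kr
  Exemption: 20% × (1,567,000 kr − 1,043,000 kr) = 104,800 kr ≥ 35,000 kr, so the exemption is fully phased out
  Base: 1,567,000 kr − 0 kr = 1,567,000 kr
  1,567,000 kr × 13% = 203,710 kr

Mainline income levy:
  36,000 kr × 8% = 2,880 kr
  232,000 kr × 12% = 27,840 kr
  603,000 kr × 25% = 150,750 kr
  → 181,470 kr

Excess of supplementary minimum tax over mainline income levy: 203,710 kr − 181,470 kr = 22,240 kr.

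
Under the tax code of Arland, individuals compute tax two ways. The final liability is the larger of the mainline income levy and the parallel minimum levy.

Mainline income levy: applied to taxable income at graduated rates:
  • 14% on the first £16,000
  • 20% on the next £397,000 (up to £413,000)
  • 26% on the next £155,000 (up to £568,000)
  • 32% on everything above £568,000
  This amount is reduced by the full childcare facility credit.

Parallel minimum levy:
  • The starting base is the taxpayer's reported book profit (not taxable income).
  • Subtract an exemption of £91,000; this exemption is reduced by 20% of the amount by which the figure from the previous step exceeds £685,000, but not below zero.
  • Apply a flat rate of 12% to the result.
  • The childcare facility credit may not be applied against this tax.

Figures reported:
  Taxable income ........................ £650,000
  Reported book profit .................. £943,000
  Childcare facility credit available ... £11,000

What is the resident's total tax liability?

£137,180

Mainline income levy:
  £16,000 × 14% = £2,240
  £397,000 × 20% = £79,400
  £155,000 × 26% = £40,300
  £82,000 × 32% = £26,240
  → £148,180
  Less childcare facility credit £11,000 → £137,180

Parallel minimum levy:
  Base (reported book profit): £943,000
  Exemption: £91,000 − 20% × (£943,000 − £685,000) = £91,000 − £51,600 = £39,400
  Base: £943,000 − £39,400 = £903,600
  £903,600 × 12% = £108,432

£137,180 > £108,432, so the mainline income levy governs.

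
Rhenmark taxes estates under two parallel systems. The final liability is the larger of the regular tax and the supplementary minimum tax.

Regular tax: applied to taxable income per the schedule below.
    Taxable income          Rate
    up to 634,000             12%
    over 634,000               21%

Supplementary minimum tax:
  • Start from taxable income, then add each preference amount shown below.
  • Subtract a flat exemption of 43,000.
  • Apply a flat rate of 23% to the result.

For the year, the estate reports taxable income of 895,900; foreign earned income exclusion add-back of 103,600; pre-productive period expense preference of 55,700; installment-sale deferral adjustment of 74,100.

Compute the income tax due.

249,849

Regular tax:
  634,000 × 12% = 76,080
  261,900 × 21% = 54,999
  → 131,079

Supplementary minimum tax:
  Adjusted income: 895,900 + 103,600 + 55,700 + 74,100 = 1,129,300
  Less exemption 43,000 → base 1,086,300
  1,086,300 × 23% = 249,849

249,849 > 131,079, so the supplementary minimum tax is the binding amount.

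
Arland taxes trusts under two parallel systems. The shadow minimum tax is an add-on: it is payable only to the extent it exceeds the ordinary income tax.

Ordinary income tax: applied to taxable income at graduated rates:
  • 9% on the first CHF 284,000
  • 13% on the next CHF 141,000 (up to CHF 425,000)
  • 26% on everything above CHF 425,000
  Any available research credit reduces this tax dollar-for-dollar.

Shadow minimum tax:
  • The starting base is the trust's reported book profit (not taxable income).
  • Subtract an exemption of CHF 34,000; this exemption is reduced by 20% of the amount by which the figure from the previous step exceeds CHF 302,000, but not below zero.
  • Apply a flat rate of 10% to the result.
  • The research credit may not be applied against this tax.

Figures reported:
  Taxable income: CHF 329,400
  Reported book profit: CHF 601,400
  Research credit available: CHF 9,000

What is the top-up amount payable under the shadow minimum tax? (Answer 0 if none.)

CHF 37,678

Ordinary income tax:
  CHF 284,000 × 9% = CHF 25,560
  CHF 45,400 × 13% = CHF 5,902
  → CHF 31,462
  Less research credit CHF 9,000 → CHF 22,462

Shadow minimum tax:
  Base (reported book profit): CHF 601,400
  Exemption: 20% × (CHF 601,400 − CHF 302,000) = CHF 59,880 ≥ CHF 34,000, so the exemption is fully phased out
  Base: CHF 601,400 − CHF 0 = CHF 601,400
  CHF 601,400 × 10% = CHF 60,140

Excess of shadow minimum tax over ordinary income tax: CHF 60,140 − CHF 22,462 = CHF 37,678.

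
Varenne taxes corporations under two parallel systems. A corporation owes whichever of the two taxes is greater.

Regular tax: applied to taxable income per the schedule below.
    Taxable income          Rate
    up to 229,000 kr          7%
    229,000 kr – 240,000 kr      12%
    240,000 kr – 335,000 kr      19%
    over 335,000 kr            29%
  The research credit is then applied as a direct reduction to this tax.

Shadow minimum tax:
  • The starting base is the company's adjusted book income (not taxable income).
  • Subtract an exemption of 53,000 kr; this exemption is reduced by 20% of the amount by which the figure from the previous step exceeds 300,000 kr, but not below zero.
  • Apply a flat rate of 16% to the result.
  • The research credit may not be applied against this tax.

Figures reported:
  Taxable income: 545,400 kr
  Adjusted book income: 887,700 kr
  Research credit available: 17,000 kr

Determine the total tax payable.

Regular tax:
  229,000 kr × 7% = 16,030 kr
  11,000 kr × 12% = 1,320 kr
  95,000 kr × 19% = 18,050 kr
  210,400 kr × 29% = 61,016 kr
  → 96,416 kr
  Less research credit 17,000 kr → 79,416 kr

Shadow minimum tax:
  Base (adjusted book income): 887,700 kr
  Exemption: 20% × (887,700 kr − 300,000 kr) = 117,540 kr ≥ 53,000 kr, so the exemption is fully phased out
  Base: 887,700 kr − 0 kr = 887,700 kr
  887,700 kr × 16% = 142,032 kr

142,032 kr > 79,416 kr, so the shadow minimum tax is the binding amount.

142,032 kr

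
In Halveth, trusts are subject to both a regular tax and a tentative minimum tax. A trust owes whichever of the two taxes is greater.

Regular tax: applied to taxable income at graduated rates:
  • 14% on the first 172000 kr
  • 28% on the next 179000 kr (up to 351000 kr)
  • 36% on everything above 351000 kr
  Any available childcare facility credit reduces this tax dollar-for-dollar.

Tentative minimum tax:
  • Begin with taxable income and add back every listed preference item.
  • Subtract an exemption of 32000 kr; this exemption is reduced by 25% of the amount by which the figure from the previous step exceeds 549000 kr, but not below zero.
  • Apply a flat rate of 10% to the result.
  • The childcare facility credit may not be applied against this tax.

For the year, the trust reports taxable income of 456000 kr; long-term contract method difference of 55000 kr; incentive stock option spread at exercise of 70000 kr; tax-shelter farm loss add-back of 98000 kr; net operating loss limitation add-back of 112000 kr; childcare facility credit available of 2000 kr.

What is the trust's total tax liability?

110000 kr

Regular tax:
  172000 kr × 14% = 24080 kr
  179000 kr × 28% = 50120 kr
  105000 kr × 36% = 37800 kr
  → 112000 kr
  Less childcare facility credit 2000 kr → 110000 kr

Tentative minimum tax:
  Adjusted income: 456000 kr + 55000 kr + 70000 kr + 98000 kr + 112000 kr = 791000 kr
  Exemption: 25% × (791000 kr − 549000 kr) = 60500 kr ≥ 32000 kr, so the exemption is fully phased out
  Base: 791000 kr − 0 kr = 791000 kr
  791000 kr × 10% = 79100 kr

110000 kr > 79100 kr, so the regular tax governs.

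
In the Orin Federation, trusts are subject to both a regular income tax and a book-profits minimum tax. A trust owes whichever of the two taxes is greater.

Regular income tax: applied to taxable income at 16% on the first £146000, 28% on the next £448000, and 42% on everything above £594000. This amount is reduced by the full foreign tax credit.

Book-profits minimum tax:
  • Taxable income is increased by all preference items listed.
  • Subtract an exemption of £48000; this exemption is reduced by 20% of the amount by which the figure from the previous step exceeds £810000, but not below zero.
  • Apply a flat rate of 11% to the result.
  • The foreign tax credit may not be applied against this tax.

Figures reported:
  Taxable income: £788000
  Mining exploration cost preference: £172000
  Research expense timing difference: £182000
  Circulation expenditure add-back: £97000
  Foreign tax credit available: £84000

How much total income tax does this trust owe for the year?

Regular income tax:
  £146000 × 16% = £23360
  £448000 × 28% = £125440
  £194000 × 42% = £81480
  → £230280
  Less foreign tax credit £84000 → £146280

Book-profits minimum tax:
  Adjusted income: £788000 + £172000 + £182000 + £97000 = £1239000
  Exemption: 20% × (£1239000 − £810000) = £85800 ≥ £48000, so the exemption is fully phased out
  Base: £1239000 − £0 = £1239000
  £1239000 × 11% = £136290

£146280 > £136290, so the regular income tax governs.

£146280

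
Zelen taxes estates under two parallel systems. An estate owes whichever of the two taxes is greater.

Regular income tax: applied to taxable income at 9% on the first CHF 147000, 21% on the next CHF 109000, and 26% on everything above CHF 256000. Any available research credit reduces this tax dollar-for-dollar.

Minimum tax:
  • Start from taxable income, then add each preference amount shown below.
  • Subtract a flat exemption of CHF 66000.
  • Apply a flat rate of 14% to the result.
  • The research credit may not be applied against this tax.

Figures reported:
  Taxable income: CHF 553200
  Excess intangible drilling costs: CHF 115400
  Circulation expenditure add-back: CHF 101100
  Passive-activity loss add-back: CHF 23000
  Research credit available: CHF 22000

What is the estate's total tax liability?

CHF 101738

Regular income tax:
  CHF 147000 × 9% = CHF 13230
  CHF 109000 × 21% = CHF 22890
  CHF 297200 × 26% = CHF 77272
  → CHF 113392
  Less research credit CHF 22000 → CHF 91392

Minimum tax:
  Adjusted income: CHF 553200 + CHF 115400 + CHF 101100 + CHF 23000 = CHF 792700
  Less exemption CHF 66000 → base CHF 726700
  CHF 726700 × 14% = CHF 101738

CHF 101738 > CHF 91392, so the minimum tax is the binding amount.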